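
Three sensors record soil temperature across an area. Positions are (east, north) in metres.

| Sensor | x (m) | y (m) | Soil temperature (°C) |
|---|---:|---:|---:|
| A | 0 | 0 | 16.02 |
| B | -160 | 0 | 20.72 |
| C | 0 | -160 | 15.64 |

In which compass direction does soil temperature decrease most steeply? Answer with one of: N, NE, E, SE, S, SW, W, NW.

E

∂T/∂x = (20.72 − 16.02) / (-160 − 0) = -0.02937
∂T/∂y = (15.64 − 16.02) / (-160 − 0) = +0.002375
Steepest decrease is along −∇f = (+0.02937 E, -0.002375 N) → east.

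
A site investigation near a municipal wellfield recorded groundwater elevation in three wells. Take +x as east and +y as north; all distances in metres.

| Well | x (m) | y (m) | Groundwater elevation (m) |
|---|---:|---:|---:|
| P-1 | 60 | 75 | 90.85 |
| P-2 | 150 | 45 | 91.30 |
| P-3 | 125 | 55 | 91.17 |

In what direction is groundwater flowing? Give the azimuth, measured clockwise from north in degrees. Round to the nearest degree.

307°

With h = a·x + b·y + c and P-1 as origin, the differences give:
  90·a + (-30)·b = +0.45
  65·a + (-20)·b = +0.32
Eliminate b (×(-20) and ×(-30), subtract): 150·a = 0.600 → a = ∂h/∂x = +0.004000
Back-substitute: b = ∂h/∂y = -0.003000.
Flow direction (−∇h) has components (-0.004000 E, +0.003000 N).
Azimuth = atan2(E, N) = atan2(-0.004000, +0.003000) = 306.9° ≈ 307°.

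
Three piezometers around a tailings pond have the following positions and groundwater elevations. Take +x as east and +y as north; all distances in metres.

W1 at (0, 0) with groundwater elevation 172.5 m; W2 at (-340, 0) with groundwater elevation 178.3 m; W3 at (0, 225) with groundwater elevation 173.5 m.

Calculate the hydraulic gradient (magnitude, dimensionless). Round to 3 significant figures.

0.0176

∂h/∂x = (178.3 − 172.5) / (-340 − 0) = -0.01706
∂h/∂y = (173.5 − 172.5) / (225 − 0) = +0.004444
|∇h| = √(-0.01706² + 0.004444²) = 0.01763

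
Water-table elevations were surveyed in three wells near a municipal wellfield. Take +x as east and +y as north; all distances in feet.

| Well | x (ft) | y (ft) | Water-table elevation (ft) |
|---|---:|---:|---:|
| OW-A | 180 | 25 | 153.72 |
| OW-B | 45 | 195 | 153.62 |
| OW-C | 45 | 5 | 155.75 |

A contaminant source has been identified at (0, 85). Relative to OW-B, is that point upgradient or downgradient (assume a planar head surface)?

upgradient

Taking OW-A as reference: OW-B−OW-A = (-135, 170, -0.10); OW-C−OW-A = (-135, -20, +2.03).
Solve a·Δx + b·Δy = Δh: det = (-135)·(-20) − (-135)·170 = 25650.
∂h/∂x = [(-0.10)·(-20) − (+2.03)·170] / 25650 = -0.01338
∂h/∂y = [(-135)·(+2.03) − (-135)·(-0.10)] / 25650 = -0.01121
Head at (0, 85) = 153.72 + (-0.01338)·(-180) + (-0.01121)·(60) = 155.46 ft.
That is higher than the 153.62 ft at OW-B, so the point is upgradient.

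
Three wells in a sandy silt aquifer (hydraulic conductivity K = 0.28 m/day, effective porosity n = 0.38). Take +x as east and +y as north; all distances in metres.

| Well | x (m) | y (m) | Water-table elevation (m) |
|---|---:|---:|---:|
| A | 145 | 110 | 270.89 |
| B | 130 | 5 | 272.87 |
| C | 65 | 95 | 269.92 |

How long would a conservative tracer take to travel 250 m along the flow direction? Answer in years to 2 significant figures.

Differences from A: to B (Δx, Δy, Δh) = (-15, -105, +1.98); to C = (-80, -15, -0.97).
Determinant of the coordinate differences = (-15)·(-15) − (-80)·(-105) = -8175.
∂h/∂x = [(+1.98)·(-15) − (-0.97)·(-105)] / -8175 = +0.01609
∂h/∂y = [(-15)·(-0.97) − (-80)·(+1.98)] / -8175 = -0.02116
|∇h| = √(0.01609² + -0.02116²) = 0.02658
Seepage velocity v = K·i/n = 0.28 × 0.02658 / 0.38 = 0.01959 m/day.
t = 250 / 0.01959 = 1.276e+04 days = 34.9 years.

35 years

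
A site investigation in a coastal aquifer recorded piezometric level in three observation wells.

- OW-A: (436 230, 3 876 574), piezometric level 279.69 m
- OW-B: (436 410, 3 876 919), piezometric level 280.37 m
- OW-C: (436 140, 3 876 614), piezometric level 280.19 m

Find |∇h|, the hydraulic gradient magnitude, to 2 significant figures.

Three-point gradient (reference OW-A): Δ to OW-B = (180, 345, +0.68), Δ to OW-C = (-90, 40, +0.50).
∂h/∂x = -0.003799, ∂h/∂y = +0.003953 (det = 38250).
|∇h| = √(-0.003799² + 0.003953²) = 0.005483

0.0055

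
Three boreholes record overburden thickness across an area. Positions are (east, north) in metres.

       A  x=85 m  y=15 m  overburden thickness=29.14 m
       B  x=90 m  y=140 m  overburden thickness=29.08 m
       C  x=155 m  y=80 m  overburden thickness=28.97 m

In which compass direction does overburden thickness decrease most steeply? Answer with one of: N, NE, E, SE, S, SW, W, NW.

With d = a·x + b·y + c and A as origin, the differences give:
  5·a + 125·b = -0.06
  70·a + 65·b = -0.17
Eliminate b (×65 and ×125, subtract): -8425·a = 17.350 → a = ∂d/∂x = -0.002059
Back-substitute: b = ∂d/∂y = -0.0003976.
Steepest decrease is along −∇f = (+0.002059 E, +0.0003976 N) → east.

E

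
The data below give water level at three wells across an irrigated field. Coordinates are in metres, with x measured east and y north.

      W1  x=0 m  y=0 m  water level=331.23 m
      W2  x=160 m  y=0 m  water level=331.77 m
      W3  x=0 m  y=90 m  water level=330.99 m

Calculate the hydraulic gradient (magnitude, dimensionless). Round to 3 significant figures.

∂h/∂x = (331.77 − 331.23) / (160 − 0) = +0.003375
∂h/∂y = (330.99 − 331.23) / (90 − 0) = -0.002667
|∇h| = √(0.003375² + -0.002667²) = 0.004302

0.00430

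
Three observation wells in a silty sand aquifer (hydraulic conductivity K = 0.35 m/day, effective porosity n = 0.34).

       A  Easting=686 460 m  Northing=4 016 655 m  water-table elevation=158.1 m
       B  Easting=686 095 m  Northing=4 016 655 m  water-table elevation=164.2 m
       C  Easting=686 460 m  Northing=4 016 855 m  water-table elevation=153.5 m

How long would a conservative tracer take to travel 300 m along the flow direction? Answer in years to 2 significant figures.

∂h/∂x = (164.2 − 158.1) / (686095 − 686460) = -0.01671
∂h/∂y = (153.5 − 158.1) / (4016855 − 4016655) = -0.02300
|∇h| = √(-0.01671² + -0.02300²) = 0.02843
Seepage velocity v = K·i/n = 0.35 × 0.02843 / 0.34 = 0.02927 m/day.
t = 300 / 0.02927 = 1.025e+04 days = 28.1 years.

28 years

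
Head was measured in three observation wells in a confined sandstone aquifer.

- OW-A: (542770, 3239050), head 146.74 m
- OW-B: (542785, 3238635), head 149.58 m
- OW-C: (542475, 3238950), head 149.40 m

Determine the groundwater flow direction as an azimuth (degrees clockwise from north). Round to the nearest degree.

043°

With h = a·x + b·y + c and OW-A as origin, the differences give:
  15·a + (-415)·b = +2.84
  (-295)·a + (-100)·b = +2.66
Eliminate b (×(-100) and ×(-415), subtract): -123925·a = 819.900 → a = ∂h/∂x = -0.006616
Back-substitute: b = ∂h/∂y = -0.007083.
Flow direction (−∇h) has components (+0.006616 E, +0.007083 N).
Azimuth = atan2(E, N) = atan2(+0.006616, +0.007083) = 43.0° ≈ 043°.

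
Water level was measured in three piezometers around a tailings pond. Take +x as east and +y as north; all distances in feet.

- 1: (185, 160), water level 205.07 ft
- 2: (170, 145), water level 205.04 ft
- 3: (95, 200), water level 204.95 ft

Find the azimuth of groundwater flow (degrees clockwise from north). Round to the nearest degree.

253°

Taking 1 as reference: 2−1 = (-15, -15, -0.03); 3−1 = (-90, 40, -0.12).
Determinant of the coordinate differences = (-15)·40 − (-90)·(-15) = -1950.
∂h/∂x = [(-0.03)·40 − (-0.12)·(-15)] / -1950 = +0.001538
∂h/∂y = [(-15)·(-0.12) − (-90)·(-0.03)] / -1950 = +0.0004615
Flow direction (−∇h) has components (-0.001538 E, -0.0004615 N).
Azimuth = atan2(E, N) = atan2(-0.001538, -0.0004615) = 253.3° ≈ 253°.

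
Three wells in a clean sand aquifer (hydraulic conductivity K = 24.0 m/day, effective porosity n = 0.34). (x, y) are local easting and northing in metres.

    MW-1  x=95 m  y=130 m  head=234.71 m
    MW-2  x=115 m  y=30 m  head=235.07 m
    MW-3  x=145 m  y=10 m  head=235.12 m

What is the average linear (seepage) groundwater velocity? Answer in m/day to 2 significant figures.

0.27 m/day

With h = a·x + b·y + c and MW-1 as origin, the differences give:
  20·a + (-100)·b = +0.36
  50·a + (-120)·b = +0.41
Eliminate b (×(-120) and ×(-100), subtract): 2600·a = -2.200 → a = ∂h/∂x = -0.0008462
Back-substitute: b = ∂h/∂y = -0.003769.
|∇h| = √(-0.0008462² + -0.003769²) = 0.003863
Seepage velocity v = K·i/n = 24.0 × 0.003863 / 0.34 = 0.2727 m/day.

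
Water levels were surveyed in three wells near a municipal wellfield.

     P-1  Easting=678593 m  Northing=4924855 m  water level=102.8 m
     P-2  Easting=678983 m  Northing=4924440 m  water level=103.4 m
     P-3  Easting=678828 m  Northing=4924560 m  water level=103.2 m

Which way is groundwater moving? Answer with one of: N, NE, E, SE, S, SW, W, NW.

Taking P-1 as reference: P-2−P-1 = (390, -415, +0.6); P-3−P-1 = (235, -295, +0.4).
Solve a·Δx + b·Δy = Δh: det = 390·(-295) − 235·(-415) = -17525.
∂h/∂x = [(+0.6)·(-295) − (+0.4)·(-415)] / -17525 = +0.0006277
∂h/∂y = [390·(+0.4) − 235·(+0.6)] / -17525 = -0.0008559
Flow = −∇h = (-0.0006277 east, +0.0008559 north), which points northwest.

NW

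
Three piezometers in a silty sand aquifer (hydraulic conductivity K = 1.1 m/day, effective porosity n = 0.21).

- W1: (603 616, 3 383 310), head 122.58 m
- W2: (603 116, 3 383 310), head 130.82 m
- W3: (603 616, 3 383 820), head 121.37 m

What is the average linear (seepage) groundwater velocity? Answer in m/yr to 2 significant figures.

32 m/yr

∂h/∂x = (130.82 − 122.58) / (603116 − 603616) = -0.01648
∂h/∂y = (121.37 − 122.58) / (3383820 − 3383310) = -0.002373
|∇h| = √(-0.01648² + -0.002373²) = 0.01665
Seepage velocity v = K·i/n = 1.1 × 0.01665 / 0.21 = 0.08721 m/day = 31.85 m/yr.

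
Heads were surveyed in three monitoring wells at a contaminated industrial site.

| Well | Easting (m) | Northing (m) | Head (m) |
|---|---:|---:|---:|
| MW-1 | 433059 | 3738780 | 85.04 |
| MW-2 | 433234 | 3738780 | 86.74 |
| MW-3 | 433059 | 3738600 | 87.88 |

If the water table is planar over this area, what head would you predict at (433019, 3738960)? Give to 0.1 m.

81.8 m

∂h/∂x = (86.74 − 85.04) / (433234 − 433059) = +0.009714
∂h/∂y = (87.88 − 85.04) / (3738600 − 3738780) = -0.01578
h(433019, 3738960) = 85.04 + (+0.009714)·(-40) + (-0.01578)·(180) = 85.04 -0.389 -2.840 = 81.811 m.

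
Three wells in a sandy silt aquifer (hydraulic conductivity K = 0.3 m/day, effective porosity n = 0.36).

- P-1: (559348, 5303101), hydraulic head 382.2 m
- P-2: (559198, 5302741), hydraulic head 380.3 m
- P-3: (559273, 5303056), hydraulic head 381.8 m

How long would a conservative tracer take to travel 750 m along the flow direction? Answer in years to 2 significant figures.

Taking P-1 as reference: P-2−P-1 = (-150, -360, -1.9); P-3−P-1 = (-75, -45, -0.4).
Solve a·Δx + b·Δy = Δh: det = (-150)·(-45) − (-75)·(-360) = -20250.
∂h/∂x = [(-1.9)·(-45) − (-0.4)·(-360)] / -20250 = +0.002889
∂h/∂y = [(-150)·(-0.4) − (-75)·(-1.9)] / -20250 = +0.004074
|∇h| = √(0.002889² + 0.004074²) = 0.004994
Seepage velocity v = K·i/n = 0.3 × 0.004994 / 0.36 = 0.004162 m/day.
t = 750 / 0.004162 = 1.802e+05 days = 493 years.

490 years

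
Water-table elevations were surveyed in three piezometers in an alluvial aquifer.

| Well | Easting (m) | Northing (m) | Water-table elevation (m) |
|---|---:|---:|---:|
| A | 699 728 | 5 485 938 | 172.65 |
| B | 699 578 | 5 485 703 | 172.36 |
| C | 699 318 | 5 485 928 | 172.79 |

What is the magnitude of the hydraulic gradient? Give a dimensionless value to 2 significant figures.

0.0015

Differences from A: to B (Δx, Δy, Δh) = (-150, -235, -0.29); to C = (-410, -10, +0.14).
Solve a·Δx + b·Δy = Δh: det = (-150)·(-10) − (-410)·(-235) = -94850.
∂h/∂x = [(-0.29)·(-10) − (+0.14)·(-235)] / -94850 = -0.0003774
∂h/∂y = [(-150)·(+0.14) − (-410)·(-0.29)] / -94850 = +0.001475
|∇h| = √(-0.0003774² + 0.001475²) = 0.001523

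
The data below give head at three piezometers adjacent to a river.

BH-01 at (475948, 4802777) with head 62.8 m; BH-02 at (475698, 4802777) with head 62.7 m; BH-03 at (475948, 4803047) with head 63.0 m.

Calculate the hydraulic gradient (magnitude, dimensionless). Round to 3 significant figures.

∂h/∂x = (62.7 − 62.8) / (475698 − 475948) = +0.0004000
∂h/∂y = (63.0 − 62.8) / (4803047 − 4802777) = +0.0007407
|∇h| = √(0.0004000² + 0.0007407²) = 0.0008418

0.000842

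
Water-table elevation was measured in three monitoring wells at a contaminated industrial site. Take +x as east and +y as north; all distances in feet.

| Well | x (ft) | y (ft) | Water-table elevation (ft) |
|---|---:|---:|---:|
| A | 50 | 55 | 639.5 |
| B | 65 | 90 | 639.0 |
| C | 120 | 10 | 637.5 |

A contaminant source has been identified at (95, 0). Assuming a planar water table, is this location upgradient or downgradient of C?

upgradient

Taking A as reference: B−A = (15, 35, -0.5); C−A = (70, -45, -2.0).
Determinant of the coordinate differences = 15·(-45) − 70·35 = -3125.
∂h/∂x = [(-0.5)·(-45) − (-2.0)·35] / -3125 = -0.02960
∂h/∂y = [15·(-2.0) − 70·(-0.5)] / -3125 = -0.001600
Head at (95, 0) = 639.5 + (-0.02960)·(45) + (-0.001600)·(-55) = 638.26 ft.
That is higher than the 637.5 ft at C, so the point is upgradient.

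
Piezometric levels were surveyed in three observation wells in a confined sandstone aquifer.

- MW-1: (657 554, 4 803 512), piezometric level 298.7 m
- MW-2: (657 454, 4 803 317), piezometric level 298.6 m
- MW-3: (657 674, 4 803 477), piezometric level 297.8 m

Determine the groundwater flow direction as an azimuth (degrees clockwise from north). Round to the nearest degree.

Taking MW-1 as reference: MW-2−MW-1 = (-100, -195, -0.1); MW-3−MW-1 = (120, -35, -0.9).
Solve a·Δx + b·Δy = Δh: det = (-100)·(-35) − 120·(-195) = 26900.
∂h/∂x = [(-0.1)·(-35) − (-0.9)·(-195)] / 26900 = -0.006394
∂h/∂y = [(-100)·(-0.9) − 120·(-0.1)] / 26900 = +0.003792
Flow direction (−∇h) has components (+0.006394 E, -0.003792 N).
Azimuth = atan2(E, N) = atan2(+0.006394, -0.003792) = 120.7° ≈ 121°.

121°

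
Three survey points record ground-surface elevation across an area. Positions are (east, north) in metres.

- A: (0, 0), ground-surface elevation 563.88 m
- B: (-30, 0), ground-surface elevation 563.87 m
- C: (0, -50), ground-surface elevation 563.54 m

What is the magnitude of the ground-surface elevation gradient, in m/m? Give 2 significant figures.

∂z/∂x = (563.87 − 563.88) / (-30 − 0) = +0.0003333
∂z/∂y = (563.54 − 563.88) / (-50 − 0) = +0.006800
|∇f| = √(0.0003333² + 0.006800²) = 0.006808 m/m

0.0068 m/m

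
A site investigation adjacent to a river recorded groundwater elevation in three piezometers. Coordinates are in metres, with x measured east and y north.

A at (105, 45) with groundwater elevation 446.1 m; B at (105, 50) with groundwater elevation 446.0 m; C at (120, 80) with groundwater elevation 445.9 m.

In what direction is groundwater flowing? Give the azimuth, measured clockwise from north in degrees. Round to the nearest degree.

301°

With h = a·x + b·y + c and A as origin, the differences give:
  0·a + 5·b = -0.1
  15·a + 35·b = -0.2
Eliminate b (×35 and ×5, subtract): -75·a = -2.50 → a = ∂h/∂x = +0.03333
Back-substitute: b = ∂h/∂y = -0.02000.
Flow direction (−∇h) has components (-0.03333 E, +0.02000 N).
Azimuth = atan2(E, N) = atan2(-0.03333, +0.02000) = 301.0° ≈ 301°.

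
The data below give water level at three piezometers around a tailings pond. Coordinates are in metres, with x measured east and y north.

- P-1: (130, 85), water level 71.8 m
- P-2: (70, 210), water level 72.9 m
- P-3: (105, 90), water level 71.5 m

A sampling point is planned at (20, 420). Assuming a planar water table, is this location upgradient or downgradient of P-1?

upgradient

Three-point gradient (reference P-1): Δ to P-2 = (-60, 125, +1.1), Δ to P-3 = (-25, 5, -0.3).
∂h/∂x = +0.01522, ∂h/∂y = +0.01611 (det = 2825).
Head at (20, 420) = 71.8 + (+0.01522)·(-110) + (+0.01611)·(335) = 75.52 m.
That is higher than the 71.8 m at P-1, so the point is upgradient.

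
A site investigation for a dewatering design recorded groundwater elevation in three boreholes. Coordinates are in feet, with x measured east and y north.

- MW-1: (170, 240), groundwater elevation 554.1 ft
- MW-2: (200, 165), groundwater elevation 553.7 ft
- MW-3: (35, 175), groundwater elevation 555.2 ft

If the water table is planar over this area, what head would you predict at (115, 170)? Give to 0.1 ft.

554.5 ft

Taking MW-1 as reference: MW-2−MW-1 = (30, -75, -0.4); MW-3−MW-1 = (-135, -65, +1.1).
Determinant of the coordinate differences = 30·(-65) − (-135)·(-75) = -12075.
∂h/∂x = [(-0.4)·(-65) − (+1.1)·(-75)] / -12075 = -0.008986
∂h/∂y = [30·(+1.1) − (-135)·(-0.4)] / -12075 = +0.001739
h(115, 170) = 554.1 + (-0.008986)·(-55) + (+0.001739)·(-70) = 554.1 +0.494 -0.122 = 554.472 ft.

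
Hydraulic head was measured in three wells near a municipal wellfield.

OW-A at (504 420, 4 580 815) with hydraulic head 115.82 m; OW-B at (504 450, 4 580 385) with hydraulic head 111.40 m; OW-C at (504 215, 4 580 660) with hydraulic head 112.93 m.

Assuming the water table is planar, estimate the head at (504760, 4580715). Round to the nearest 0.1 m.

Taking OW-A as reference: OW-B−OW-A = (30, -430, -4.42); OW-C−OW-A = (-205, -155, -2.89).
Solve a·Δx + b·Δy = Δh: det = 30·(-155) − (-205)·(-430) = -92800.
∂h/∂x = [(-4.42)·(-155) − (-2.89)·(-430)] / -92800 = +0.006009
∂h/∂y = [30·(-2.89) − (-205)·(-4.42)] / -92800 = +0.01070
h(504760, 4580715) = 115.82 + (+0.006009)·(340) + (+0.01070)·(-100) = 115.82 +2.043 -1.070 = 116.793 m.

116.8 m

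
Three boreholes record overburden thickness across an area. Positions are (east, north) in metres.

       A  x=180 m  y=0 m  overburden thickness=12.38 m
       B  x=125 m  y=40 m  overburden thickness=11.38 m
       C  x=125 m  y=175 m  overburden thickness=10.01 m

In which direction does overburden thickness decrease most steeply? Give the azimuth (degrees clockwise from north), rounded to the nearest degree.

313°

Taking A as reference: B−A = (-55, 40, -1.00); C−A = (-55, 175, -2.37).
Determinant of the coordinate differences = (-55)·175 − (-55)·40 = -7425.
∂d/∂x = [(-1.00)·175 − (-2.37)·40] / -7425 = +0.01080
∂d/∂y = [(-55)·(-2.37) − (-55)·(-1.00)] / -7425 = -0.01015
Steepest decrease is along −∇f: components (-0.01080 E, +0.01015 N).
Azimuth = atan2(-0.01080, +0.01015) = 313.2° ≈ 313°.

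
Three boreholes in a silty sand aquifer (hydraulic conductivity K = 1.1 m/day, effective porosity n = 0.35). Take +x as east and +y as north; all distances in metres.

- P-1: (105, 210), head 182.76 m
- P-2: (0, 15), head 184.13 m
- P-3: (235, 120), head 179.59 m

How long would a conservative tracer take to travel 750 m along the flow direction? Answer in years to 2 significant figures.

Taking P-1 as reference: P-2−P-1 = (-105, -195, +1.37); P-3−P-1 = (130, -90, -3.17).
Determinant of the coordinate differences = (-105)·(-90) − 130·(-195) = 34800.
∂h/∂x = [(+1.37)·(-90) − (-3.17)·(-195)] / 34800 = -0.02131
∂h/∂y = [(-105)·(-3.17) − 130·(+1.37)] / 34800 = +0.004447
|∇h| = √(-0.02131² + 0.004447²) = 0.02177
Seepage velocity v = K·i/n = 1.1 × 0.02177 / 0.35 = 0.06842 m/day.
t = 750 / 0.06842 = 1.096e+04 days = 30 years.

30 years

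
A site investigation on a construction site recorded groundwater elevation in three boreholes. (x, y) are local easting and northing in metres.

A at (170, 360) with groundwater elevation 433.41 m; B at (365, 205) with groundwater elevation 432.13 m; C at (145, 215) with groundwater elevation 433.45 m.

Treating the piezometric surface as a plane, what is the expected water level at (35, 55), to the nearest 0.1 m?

434.0 m

Differences from A: to B (Δx, Δy, Δh) = (195, -155, -1.28); to C = (-25, -145, +0.04).
Determinant of the coordinate differences = 195·(-145) − (-25)·(-155) = -32150.
∂h/∂x = [(-1.28)·(-145) − (+0.04)·(-155)] / -32150 = -0.005966
∂h/∂y = [195·(+0.04) − (-25)·(-1.28)] / -32150 = +0.0007527
h(35, 55) = 433.41 + (-0.005966)·(-135) + (+0.0007527)·(-305) = 433.41 +0.805 -0.230 = 433.986 m.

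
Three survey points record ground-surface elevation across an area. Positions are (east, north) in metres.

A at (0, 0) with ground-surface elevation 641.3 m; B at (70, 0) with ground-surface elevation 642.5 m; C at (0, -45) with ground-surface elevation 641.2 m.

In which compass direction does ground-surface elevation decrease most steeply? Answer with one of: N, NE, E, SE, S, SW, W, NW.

W

∂z/∂x = (642.5 − 641.3) / (70 − 0) = +0.01714
∂z/∂y = (641.2 − 641.3) / (-45 − 0) = +0.002222
Steepest decrease is along −∇f = (-0.01714 E, -0.002222 N) → west.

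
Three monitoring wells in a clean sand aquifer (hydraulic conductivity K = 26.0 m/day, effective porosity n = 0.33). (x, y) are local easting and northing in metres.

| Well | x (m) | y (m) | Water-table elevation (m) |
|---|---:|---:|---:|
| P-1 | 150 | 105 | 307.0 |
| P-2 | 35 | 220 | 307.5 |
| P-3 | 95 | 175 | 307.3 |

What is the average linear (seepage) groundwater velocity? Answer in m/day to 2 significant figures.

Differences from P-1: to P-2 (Δx, Δy, Δh) = (-115, 115, +0.5); to P-3 = (-55, 70, +0.3).
Solve a·Δx + b·Δy = Δh: det = (-115)·70 − (-55)·115 = -1725.
∂h/∂x = [(+0.5)·70 − (+0.3)·115] / -1725 = -0.0002899
∂h/∂y = [(-115)·(+0.3) − (-55)·(+0.5)] / -1725 = +0.004058
|∇h| = √(-0.0002899² + 0.004058²) = 0.004068
Seepage velocity v = K·i/n = 26.0 × 0.004068 / 0.33 = 0.3205 m/day.

0.32 m/day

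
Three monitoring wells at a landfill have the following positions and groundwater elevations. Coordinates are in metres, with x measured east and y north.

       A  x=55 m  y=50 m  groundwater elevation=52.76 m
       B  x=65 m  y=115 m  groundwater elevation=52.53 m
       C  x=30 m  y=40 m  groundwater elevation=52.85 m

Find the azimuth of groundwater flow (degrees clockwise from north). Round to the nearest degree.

Three-point gradient (reference A): Δ to B = (10, 65, -0.23), Δ to C = (-25, -10, +0.09).
∂h/∂x = -0.002328, ∂h/∂y = -0.003180 (det = 1525).
Flow direction (−∇h) has components (+0.002328 E, +0.003180 N).
Azimuth = atan2(E, N) = atan2(+0.002328, +0.003180) = 36.2° ≈ 036°.

036°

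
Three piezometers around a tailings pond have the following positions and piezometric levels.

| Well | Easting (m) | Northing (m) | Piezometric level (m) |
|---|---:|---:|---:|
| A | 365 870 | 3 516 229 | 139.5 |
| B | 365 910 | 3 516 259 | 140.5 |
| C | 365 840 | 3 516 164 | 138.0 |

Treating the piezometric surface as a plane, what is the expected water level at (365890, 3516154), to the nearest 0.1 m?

Differences from A: to B (Δx, Δy, Δh) = (40, 30, +1.0); to C = (-30, -65, -1.5).
Solve a·Δx + b·Δy = Δh: det = 40·(-65) − (-30)·30 = -1700.
∂h/∂x = [(+1.0)·(-65) − (-1.5)·30] / -1700 = +0.01176
∂h/∂y = [40·(-1.5) − (-30)·(+1.0)] / -1700 = +0.01765
h(365890, 3516154) = 139.5 + (+0.01176)·(20) + (+0.01765)·(-75) = 139.5 +0.235 -1.324 = 138.412 m.

138.4 m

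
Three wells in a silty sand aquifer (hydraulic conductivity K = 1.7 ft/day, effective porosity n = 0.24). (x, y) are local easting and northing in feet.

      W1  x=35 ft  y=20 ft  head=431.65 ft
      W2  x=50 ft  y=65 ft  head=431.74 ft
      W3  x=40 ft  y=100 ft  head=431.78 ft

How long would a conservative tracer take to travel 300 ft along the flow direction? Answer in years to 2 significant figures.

56 years

Differences from W1: to W2 (Δx, Δy, Δh) = (15, 45, +0.09); to W3 = (5, 80, +0.13).
Determinant of the coordinate differences = 15·80 − 5·45 = 975.
∂h/∂x = [(+0.09)·80 − (+0.13)·45] / 975 = +0.001385
∂h/∂y = [15·(+0.13) − 5·(+0.09)] / 975 = +0.001538
|∇h| = √(0.001385² + 0.001538²) = 0.00207
Seepage velocity v = K·i/n = 1.7 × 0.00207 / 0.24 = 0.01466 ft/day.
t = 300 / 0.01466 = 2.046e+04 days = 56 years.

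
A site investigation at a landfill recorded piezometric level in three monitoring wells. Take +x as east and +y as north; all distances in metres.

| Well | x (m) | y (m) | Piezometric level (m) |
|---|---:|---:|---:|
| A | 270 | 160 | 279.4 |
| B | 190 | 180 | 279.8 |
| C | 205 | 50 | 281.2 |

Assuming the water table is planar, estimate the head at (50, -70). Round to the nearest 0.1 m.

Three-point gradient (reference A): Δ to B = (-80, 20, +0.4), Δ to C = (-65, -110, +1.8).
∂h/∂x = -0.007921, ∂h/∂y = -0.01168 (det = 10100).
h(50, -70) = 279.4 + (-0.007921)·(-220) + (-0.01168)·(-230) = 279.4 +1.743 +2.687 = 283.830 m.

283.8 m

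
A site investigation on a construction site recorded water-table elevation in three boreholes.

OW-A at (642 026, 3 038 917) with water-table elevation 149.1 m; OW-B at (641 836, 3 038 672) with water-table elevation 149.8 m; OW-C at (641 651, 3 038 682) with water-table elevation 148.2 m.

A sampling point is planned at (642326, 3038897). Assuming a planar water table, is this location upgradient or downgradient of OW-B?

upgradient

Three-point gradient (reference OW-A): Δ to OW-B = (-190, -245, +0.7), Δ to OW-C = (-375, -235, -0.9).
∂h/∂x = +0.008152, ∂h/∂y = -0.009179 (det = -47225).
Head at (642326, 3038897) = 149.1 + (+0.008152)·(300) + (-0.009179)·(-20) = 151.73 m.
That is higher than the 149.8 m at OW-B, so the point is upgradient.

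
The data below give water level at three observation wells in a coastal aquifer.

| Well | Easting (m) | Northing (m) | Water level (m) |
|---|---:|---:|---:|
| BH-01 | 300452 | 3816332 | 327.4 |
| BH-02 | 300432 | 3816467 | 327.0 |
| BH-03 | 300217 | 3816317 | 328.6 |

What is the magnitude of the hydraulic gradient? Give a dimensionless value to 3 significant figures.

0.00611

Taking BH-01 as reference: BH-02−BH-01 = (-20, 135, -0.4); BH-03−BH-01 = (-235, -15, +1.2).
Determinant of the coordinate differences = (-20)·(-15) − (-235)·135 = 32025.
∂h/∂x = [(-0.4)·(-15) − (+1.2)·135] / 32025 = -0.004871
∂h/∂y = [(-20)·(+1.2) − (-235)·(-0.4)] / 32025 = -0.003685
|∇h| = √(-0.004871² + -0.003685²) = 0.006108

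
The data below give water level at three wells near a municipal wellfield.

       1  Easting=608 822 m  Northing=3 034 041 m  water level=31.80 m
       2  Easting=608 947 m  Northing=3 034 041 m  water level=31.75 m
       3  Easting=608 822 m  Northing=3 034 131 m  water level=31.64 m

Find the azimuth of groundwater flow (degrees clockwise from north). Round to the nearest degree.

013°

∂h/∂x = (31.75 − 31.80) / (608947 − 608822) = -0.0004000
∂h/∂y = (31.64 − 31.80) / (3034131 − 3034041) = -0.001778
Flow direction (−∇h) has components (+0.0004000 E, +0.001778 N).
Azimuth = atan2(E, N) = atan2(+0.0004000, +0.001778) = 12.7° ≈ 013°.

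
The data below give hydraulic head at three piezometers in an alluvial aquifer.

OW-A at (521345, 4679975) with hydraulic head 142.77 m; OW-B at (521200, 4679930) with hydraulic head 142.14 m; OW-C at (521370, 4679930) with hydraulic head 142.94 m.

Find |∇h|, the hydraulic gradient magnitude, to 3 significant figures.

0.00485

With h = a·x + b·y + c and OW-A as origin, the differences give:
  (-145)·a + (-45)·b = -0.63
  25·a + (-45)·b = +0.17
Eliminate b (×(-45) and ×(-45), subtract): 7650·a = 36.000 → a = ∂h/∂x = +0.004706
Back-substitute: b = ∂h/∂y = -0.001163.
|∇h| = √(0.004706² + -0.001163²) = 0.004848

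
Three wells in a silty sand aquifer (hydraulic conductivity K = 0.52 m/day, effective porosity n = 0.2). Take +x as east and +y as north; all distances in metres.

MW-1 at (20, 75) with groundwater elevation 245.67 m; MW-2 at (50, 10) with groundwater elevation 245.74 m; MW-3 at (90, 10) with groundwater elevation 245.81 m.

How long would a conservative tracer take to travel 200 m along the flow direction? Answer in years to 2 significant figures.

120 years

Taking MW-1 as reference: MW-2−MW-1 = (30, -65, +0.07); MW-3−MW-1 = (70, -65, +0.14).
Solve a·Δx + b·Δy = Δh: det = 30·(-65) − 70·(-65) = 2600.
∂h/∂x = [(+0.07)·(-65) − (+0.14)·(-65)] / 2600 = +0.001750
∂h/∂y = [30·(+0.14) − 70·(+0.07)] / 2600 = -0.0002692
|∇h| = √(0.001750² + -0.0002692²) = 0.001771
Seepage velocity v = K·i/n = 0.52 × 0.001771 / 0.2 = 0.004605 m/day.
t = 200 / 0.004605 = 4.343e+04 days = 119 years.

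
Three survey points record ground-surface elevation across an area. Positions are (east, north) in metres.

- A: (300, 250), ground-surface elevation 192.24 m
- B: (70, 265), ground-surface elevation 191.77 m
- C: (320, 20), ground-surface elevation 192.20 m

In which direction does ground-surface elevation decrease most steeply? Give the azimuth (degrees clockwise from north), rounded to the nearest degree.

Taking A as reference: B−A = (-230, 15, -0.47); C−A = (20, -230, -0.04).
Solve a·Δx + b·Δy = Δz: det = (-230)·(-230) − 20·15 = 52600.
∂z/∂x = [(-0.47)·(-230) − (-0.04)·15] / 52600 = +0.002067
∂z/∂y = [(-230)·(-0.04) − 20·(-0.47)] / 52600 = +0.0003536
Steepest decrease is along −∇f: components (-0.002067 E, -0.0003536 N).
Azimuth = atan2(-0.002067, -0.0003536) = 260.3° ≈ 260°.

260°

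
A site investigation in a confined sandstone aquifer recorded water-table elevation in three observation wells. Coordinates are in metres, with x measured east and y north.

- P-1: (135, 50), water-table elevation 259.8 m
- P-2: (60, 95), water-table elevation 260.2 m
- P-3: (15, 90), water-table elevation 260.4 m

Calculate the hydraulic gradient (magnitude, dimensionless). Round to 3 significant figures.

Taking P-1 as reference: P-2−P-1 = (-75, 45, +0.4); P-3−P-1 = (-120, 40, +0.6).
Determinant of the coordinate differences = (-75)·40 − (-120)·45 = 2400.
∂h/∂x = [(+0.4)·40 − (+0.6)·45] / 2400 = -0.004583
∂h/∂y = [(-75)·(+0.6) − (-120)·(+0.4)] / 2400 = +0.001250
|∇h| = √(-0.004583² + 0.001250²) = 0.00475

0.00475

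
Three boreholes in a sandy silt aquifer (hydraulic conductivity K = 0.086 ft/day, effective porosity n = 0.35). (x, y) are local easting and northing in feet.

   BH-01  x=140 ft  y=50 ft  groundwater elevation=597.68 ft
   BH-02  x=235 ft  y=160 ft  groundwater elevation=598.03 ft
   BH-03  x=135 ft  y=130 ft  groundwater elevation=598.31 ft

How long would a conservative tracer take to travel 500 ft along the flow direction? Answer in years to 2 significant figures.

With h = a·x + b·y + c and BH-01 as origin, the differences give:
  95·a + 110·b = +0.35
  (-5)·a + 80·b = +0.63
Eliminate b (×80 and ×110, subtract): 8150·a = -41.300 → a = ∂h/∂x = -0.005067
Back-substitute: b = ∂h/∂y = +0.007558.
|∇h| = √(-0.005067² + 0.007558²) = 0.009099
Seepage velocity v = K·i/n = 0.086 × 0.009099 / 0.35 = 0.002236 ft/day.
t = 500 / 0.002236 = 2.236e+05 days = 612 years.

610 years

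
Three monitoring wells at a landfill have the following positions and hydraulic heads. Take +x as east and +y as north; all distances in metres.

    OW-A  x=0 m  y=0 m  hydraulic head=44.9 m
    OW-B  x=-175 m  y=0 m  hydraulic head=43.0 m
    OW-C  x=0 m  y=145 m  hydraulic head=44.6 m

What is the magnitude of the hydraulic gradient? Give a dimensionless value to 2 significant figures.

0.011

∂h/∂x = (43.0 − 44.9) / (-175 − 0) = +0.01086
∂h/∂y = (44.6 − 44.9) / (145 − 0) = -0.002069
|∇h| = √(0.01086² + -0.002069²) = 0.01106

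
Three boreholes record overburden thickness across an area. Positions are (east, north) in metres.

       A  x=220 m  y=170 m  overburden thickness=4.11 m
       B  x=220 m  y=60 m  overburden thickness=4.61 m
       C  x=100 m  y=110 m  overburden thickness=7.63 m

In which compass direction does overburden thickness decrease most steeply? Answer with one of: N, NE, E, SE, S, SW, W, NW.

E

Three-point gradient (reference A): Δ to B = (0, -110, +0.50), Δ to C = (-120, -60, +3.52).
∂d/∂x = -0.02706, ∂d/∂y = -0.004545 (det = -13200).
Steepest decrease is along −∇f = (+0.02706 E, +0.004545 N) → east.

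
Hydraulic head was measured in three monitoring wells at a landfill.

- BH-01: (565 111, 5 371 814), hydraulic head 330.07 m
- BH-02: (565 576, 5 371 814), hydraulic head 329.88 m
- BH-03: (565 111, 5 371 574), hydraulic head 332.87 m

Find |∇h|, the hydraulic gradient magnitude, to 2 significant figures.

∂h/∂x = (329.88 − 330.07) / (565576 − 565111) = -0.0004086
∂h/∂y = (332.87 − 330.07) / (5371574 − 5371814) = -0.01167
|∇h| = √(-0.0004086² + -0.01167²) = 0.01168

0.012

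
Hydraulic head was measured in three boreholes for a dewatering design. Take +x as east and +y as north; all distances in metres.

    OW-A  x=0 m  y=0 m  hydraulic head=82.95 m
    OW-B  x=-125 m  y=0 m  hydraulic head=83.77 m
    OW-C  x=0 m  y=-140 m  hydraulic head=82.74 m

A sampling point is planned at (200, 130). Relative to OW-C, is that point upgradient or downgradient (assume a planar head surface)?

∂h/∂x = (83.77 − 82.95) / (-125 − 0) = -0.006560
∂h/∂y = (82.74 − 82.95) / (-140 − 0) = +0.001500
Head at (200, 130) = 82.95 + (-0.006560)·(200) + (+0.001500)·(130) = 81.83 m.
That is lower than the 82.74 m at OW-C, so the point is downgradient.

downgradient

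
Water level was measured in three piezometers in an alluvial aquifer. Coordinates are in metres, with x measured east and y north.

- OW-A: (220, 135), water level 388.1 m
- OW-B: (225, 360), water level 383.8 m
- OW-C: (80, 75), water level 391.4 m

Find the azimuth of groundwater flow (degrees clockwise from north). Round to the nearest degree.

040°

Three-point gradient (reference OW-A): Δ to OW-B = (5, 225, -4.3), Δ to OW-C = (-140, -60, +3.3).
∂h/∂x = -0.01553, ∂h/∂y = -0.01877 (det = 31200).
Flow direction (−∇h) has components (+0.01553 E, +0.01877 N).
Azimuth = atan2(E, N) = atan2(+0.01553, +0.01877) = 39.6° ≈ 040°.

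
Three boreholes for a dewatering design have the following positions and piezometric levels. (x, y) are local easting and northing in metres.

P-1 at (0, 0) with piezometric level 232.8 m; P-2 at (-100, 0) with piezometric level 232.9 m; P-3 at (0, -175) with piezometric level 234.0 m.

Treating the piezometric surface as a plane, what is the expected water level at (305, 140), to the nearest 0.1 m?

∂h/∂x = (232.9 − 232.8) / (-100 − 0) = -0.0010000
∂h/∂y = (234.0 − 232.8) / (-175 − 0) = -0.006857
h(305, 140) = 232.8 + (-0.0010000)·(305) + (-0.006857)·(140) = 232.8 -0.305 -0.960 = 231.535 m.

231.5 m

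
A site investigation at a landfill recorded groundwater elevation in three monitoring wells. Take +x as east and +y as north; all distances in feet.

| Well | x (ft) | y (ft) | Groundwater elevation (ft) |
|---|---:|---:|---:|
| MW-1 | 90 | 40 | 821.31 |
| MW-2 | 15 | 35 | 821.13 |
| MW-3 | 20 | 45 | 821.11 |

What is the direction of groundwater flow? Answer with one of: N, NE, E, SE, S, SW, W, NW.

NW

Taking MW-1 as reference: MW-2−MW-1 = (-75, -5, -0.18); MW-3−MW-1 = (-70, 5, -0.20).
Determinant of the coordinate differences = (-75)·5 − (-70)·(-5) = -725.
∂h/∂x = [(-0.18)·5 − (-0.20)·(-5)] / -725 = +0.002621
∂h/∂y = [(-75)·(-0.20) − (-70)·(-0.18)] / -725 = -0.003310
Flow = −∇h = (-0.002621 east, +0.003310 north), which points northwest.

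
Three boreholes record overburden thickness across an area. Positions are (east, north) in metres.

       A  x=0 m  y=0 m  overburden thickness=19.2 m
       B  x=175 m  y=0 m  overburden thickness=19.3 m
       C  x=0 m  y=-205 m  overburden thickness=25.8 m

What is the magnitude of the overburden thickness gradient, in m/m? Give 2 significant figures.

∂d/∂x = (19.3 − 19.2) / (175 − 0) = +0.0005714
∂d/∂y = (25.8 − 19.2) / (-205 − 0) = -0.03220
|∇f| = √(0.0005714² + -0.03220²) = 0.03221 m/m

0.032 m/m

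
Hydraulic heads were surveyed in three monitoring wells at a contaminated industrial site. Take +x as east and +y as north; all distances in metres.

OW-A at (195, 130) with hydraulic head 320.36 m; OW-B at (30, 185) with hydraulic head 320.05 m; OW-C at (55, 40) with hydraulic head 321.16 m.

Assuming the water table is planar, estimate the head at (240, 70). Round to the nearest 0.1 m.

Taking OW-A as reference: OW-B−OW-A = (-165, 55, -0.31); OW-C−OW-A = (-140, -90, +0.80).
Solve a·Δx + b·Δy = Δh: det = (-165)·(-90) − (-140)·55 = 22550.
∂h/∂x = [(-0.31)·(-90) − (+0.80)·55] / 22550 = -0.0007140
∂h/∂y = [(-165)·(+0.80) − (-140)·(-0.31)] / 22550 = -0.007778
h(240, 70) = 320.36 + (-0.0007140)·(45) + (-0.007778)·(-60) = 320.36 -0.032 +0.467 = 320.795 m.

320.8 m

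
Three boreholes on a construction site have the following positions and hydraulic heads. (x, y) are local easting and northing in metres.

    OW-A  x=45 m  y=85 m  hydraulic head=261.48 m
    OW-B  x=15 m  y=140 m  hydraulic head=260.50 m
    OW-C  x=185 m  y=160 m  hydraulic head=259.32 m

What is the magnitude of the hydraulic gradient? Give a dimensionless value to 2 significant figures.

With h = a·x + b·y + c and OW-A as origin, the differences give:
  (-30)·a + 55·b = -0.98
  140·a + 75·b = -2.16
Eliminate b (×75 and ×55, subtract): -9950·a = 45.300 → a = ∂h/∂x = -0.004553
Back-substitute: b = ∂h/∂y = -0.02030.
|∇h| = √(-0.004553² + -0.02030²) = 0.0208

0.021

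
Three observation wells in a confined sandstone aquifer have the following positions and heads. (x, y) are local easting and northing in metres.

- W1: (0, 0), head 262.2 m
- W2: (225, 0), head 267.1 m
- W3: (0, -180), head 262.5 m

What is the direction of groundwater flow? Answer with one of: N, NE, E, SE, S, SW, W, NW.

∂h/∂x = (267.1 − 262.2) / (225 − 0) = +0.02178
∂h/∂y = (262.5 − 262.2) / (-180 − 0) = -0.001667
Flow = −∇h = (-0.02178 east, +0.001667 north), which points west.

W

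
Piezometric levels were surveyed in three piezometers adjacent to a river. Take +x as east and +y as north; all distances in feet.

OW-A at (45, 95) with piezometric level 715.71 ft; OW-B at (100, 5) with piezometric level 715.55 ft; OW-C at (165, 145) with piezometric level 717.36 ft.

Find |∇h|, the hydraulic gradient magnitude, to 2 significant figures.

With h = a·x + b·y + c and OW-A as origin, the differences give:
  55·a + (-90)·b = -0.16
  120·a + 50·b = +1.65
Eliminate b (×50 and ×(-90), subtract): 13550·a = 140.500 → a = ∂h/∂x = +0.01037
Back-substitute: b = ∂h/∂y = +0.008114.
|∇h| = √(0.01037² + 0.008114²) = 0.01317

0.013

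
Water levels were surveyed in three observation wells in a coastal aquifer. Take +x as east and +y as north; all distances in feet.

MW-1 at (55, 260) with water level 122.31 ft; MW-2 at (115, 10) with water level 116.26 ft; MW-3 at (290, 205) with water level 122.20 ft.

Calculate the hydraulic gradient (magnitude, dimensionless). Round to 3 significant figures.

With h = a·x + b·y + c and MW-1 as origin, the differences give:
  60·a + (-250)·b = -6.05
  235·a + (-55)·b = -0.11
Eliminate b (×(-55) and ×(-250), subtract): 55450·a = 305.250 → a = ∂h/∂x = +0.005505
Back-substitute: b = ∂h/∂y = +0.02552.
|∇h| = √(0.005505² + 0.02552²) = 0.02611

0.0261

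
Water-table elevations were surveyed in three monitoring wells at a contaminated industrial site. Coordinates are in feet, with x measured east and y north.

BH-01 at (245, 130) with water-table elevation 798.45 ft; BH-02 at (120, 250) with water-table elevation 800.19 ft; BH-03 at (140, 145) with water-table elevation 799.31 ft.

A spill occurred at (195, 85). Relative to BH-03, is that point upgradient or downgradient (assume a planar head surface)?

downgradient

With h = a·x + b·y + c and BH-01 as origin, the differences give:
  (-125)·a + 120·b = +1.74
  (-105)·a + 15·b = +0.86
Eliminate b (×15 and ×120, subtract): 10725·a = -77.100 → a = ∂h/∂x = -0.007189
Back-substitute: b = ∂h/∂y = +0.007012.
Head at (195, 85) = 798.45 + (-0.007189)·(-50) + (+0.007012)·(-45) = 798.49 ft.
That is lower than the 799.31 ft at BH-03, so the point is downgradient.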